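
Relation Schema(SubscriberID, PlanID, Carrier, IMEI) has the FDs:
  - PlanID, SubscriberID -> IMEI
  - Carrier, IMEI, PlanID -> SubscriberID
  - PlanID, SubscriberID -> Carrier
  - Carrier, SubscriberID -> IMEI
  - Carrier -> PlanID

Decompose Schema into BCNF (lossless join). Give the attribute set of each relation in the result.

{Carrier, IMEI, SubscriberID}; {Carrier, PlanID}

Candidate keys of the original relation: {Carrier, IMEI}, {Carrier, SubscriberID}, {PlanID, SubscriberID}.
Within {Carrier, IMEI, PlanID, SubscriberID}: {Carrier}⁺ ∩ {Carrier, IMEI, PlanID, SubscriberID} = {Carrier, PlanID}, not the whole set, so Carrier -> PlanID violates BCNF; decompose into {Carrier, PlanID} and {Carrier, IMEI, SubscriberID}.
{Carrier, PlanID} is in BCNF.
{Carrier, IMEI, SubscriberID} is in BCNF.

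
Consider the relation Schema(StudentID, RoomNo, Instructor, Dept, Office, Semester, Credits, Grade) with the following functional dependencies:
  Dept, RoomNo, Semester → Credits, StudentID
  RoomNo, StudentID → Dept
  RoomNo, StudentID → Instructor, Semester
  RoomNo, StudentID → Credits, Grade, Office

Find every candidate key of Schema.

{Dept, RoomNo, Semester}, {RoomNo, StudentID}

Attributes never on any right-hand side: {RoomNo} — every candidate key must contain it.
{RoomNo, StudentID}⁺ = {Credits, Dept, Grade, Instructor, Office, RoomNo, Semester, StudentID} — all of the relation — so {RoomNo, StudentID} is a candidate key.
{Dept, RoomNo, Semester}⁺ = {Credits, Dept, Grade, Instructor, Office, RoomNo, Semester, StudentID} — all of the relation — so {Dept, RoomNo, Semester} is a candidate key.
Any other superkey properly contains one of these, so there are no further candidate keys.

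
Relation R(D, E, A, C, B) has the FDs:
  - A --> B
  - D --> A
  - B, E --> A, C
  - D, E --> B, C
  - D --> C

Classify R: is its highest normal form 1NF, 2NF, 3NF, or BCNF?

1NF

Candidate key: {D, E}. Prime attributes: {D, E}.
For A --> B we have {A}⁺ = {A, B}; {A} is not a superkey, so BCNF fails.
Because {B} is non-prime and the left side of A --> B is not a superkey, the relation is not in 3NF.
The proper key subset {D} of {D, E} determines non-prime {A, B, C}, so the relation is not even in 2NF.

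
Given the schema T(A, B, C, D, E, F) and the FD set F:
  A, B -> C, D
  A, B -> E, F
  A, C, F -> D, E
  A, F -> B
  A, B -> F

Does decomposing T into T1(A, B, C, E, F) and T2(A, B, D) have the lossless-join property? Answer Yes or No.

The shared attributes are {A, B} and {A, B}⁺ = {A, B, C, D, E, F}.
Since T1 ⊆ {A, B, C, D, E, F}, the intersection is a superkey of T1; the decomposition is lossless.

Yes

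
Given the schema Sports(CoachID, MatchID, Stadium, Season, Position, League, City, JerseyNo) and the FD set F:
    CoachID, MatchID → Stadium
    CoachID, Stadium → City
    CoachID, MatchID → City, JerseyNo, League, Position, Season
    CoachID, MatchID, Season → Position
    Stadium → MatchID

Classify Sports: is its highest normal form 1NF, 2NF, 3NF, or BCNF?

3NF

Candidate keys: {CoachID, MatchID}, {CoachID, Stadium}. Prime attributes: {CoachID, MatchID, Stadium}.
Stadium → MatchID breaks BCNF: {Stadium}⁺ = {MatchID, Stadium}, so {Stadium} is not a superkey.
Since {MatchID} ⊆ prime attributes and every other non-superkey FD also has a prime right side, the schema is in 3NF.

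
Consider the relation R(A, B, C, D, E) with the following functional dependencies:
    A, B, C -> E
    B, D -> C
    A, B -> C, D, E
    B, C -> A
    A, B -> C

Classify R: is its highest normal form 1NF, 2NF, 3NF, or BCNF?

Candidate keys: {A, B}, {B, C}, {B, D}. Prime attributes: {A, B, C, D}.
Each dependency's left side is a superkey — BCNF holds.

BCNF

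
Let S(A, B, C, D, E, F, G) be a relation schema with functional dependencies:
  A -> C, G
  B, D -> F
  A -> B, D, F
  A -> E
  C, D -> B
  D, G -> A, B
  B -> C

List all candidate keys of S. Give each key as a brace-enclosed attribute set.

{A}⁺ = {A, B, C, D, E, F, G} — all of the relation — so {A} is a candidate key.
{D, G}⁺ = {A, B, C, D, E, F, G} — all of the relation — so {D, G} is a candidate key.
Any other superkey properly contains one of these, so there are no further candidate keys.

{A}, {D, G}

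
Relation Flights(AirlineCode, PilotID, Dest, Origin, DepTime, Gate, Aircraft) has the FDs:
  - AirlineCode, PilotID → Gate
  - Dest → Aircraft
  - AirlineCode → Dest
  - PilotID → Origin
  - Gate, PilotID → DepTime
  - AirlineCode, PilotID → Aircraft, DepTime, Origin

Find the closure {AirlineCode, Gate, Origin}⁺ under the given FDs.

{Aircraft, AirlineCode, Dest, Gate, Origin}

Start with {AirlineCode, Gate, Origin}.
AirlineCode → Dest applies; add {Dest} → now {AirlineCode, Dest, Gate, Origin}.
Dest → Aircraft applies; add {Aircraft} → now {Aircraft, AirlineCode, Dest, Gate, Origin}.
No further FD applies.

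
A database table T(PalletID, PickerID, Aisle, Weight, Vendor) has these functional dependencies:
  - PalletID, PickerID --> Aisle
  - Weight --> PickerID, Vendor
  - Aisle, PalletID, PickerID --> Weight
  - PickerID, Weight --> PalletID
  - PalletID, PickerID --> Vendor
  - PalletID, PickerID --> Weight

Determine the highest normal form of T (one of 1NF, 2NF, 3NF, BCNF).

Candidate keys: {PalletID, PickerID}, {Weight}. Prime attributes: {PalletID, PickerID, Weight}.
Every FD has a superkey on the left, so the relation is in BCNF.

BCNF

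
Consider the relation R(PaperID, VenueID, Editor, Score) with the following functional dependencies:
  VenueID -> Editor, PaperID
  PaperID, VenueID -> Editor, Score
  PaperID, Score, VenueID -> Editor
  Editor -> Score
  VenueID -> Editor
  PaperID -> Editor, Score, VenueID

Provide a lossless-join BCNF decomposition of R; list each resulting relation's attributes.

{Editor, PaperID, VenueID}; {Editor, Score}

Candidate keys of the original relation: {PaperID}, {VenueID}.
Within {Editor, PaperID, Score, VenueID}: {Editor}⁺ ∩ {Editor, PaperID, Score, VenueID} = {Editor, Score}, not the whole set, so Editor -> Score violates BCNF; decompose into {Editor, Score} and {Editor, PaperID, VenueID}.
{Editor, Score} has no BCNF violation.
{Editor, PaperID, VenueID} has no BCNF violation.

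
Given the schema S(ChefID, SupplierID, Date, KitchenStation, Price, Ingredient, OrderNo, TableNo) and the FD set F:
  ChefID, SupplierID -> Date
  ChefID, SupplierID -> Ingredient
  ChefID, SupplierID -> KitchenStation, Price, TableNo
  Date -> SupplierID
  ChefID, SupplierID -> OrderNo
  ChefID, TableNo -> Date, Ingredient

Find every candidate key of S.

{ChefID} never appears on the right of any FD, so every key must include it.
{ChefID, Date}⁺ = {ChefID, Date, Ingredient, KitchenStation, OrderNo, Price, SupplierID, TableNo} — all of the relation — so {ChefID, Date} is a candidate key.
{ChefID, SupplierID}⁺ = {ChefID, Date, Ingredient, KitchenStation, OrderNo, Price, SupplierID, TableNo} — all of the relation — so {ChefID, SupplierID} is a candidate key.
{ChefID, TableNo}⁺ = {ChefID, Date, Ingredient, KitchenStation, OrderNo, Price, SupplierID, TableNo} — all of the relation — so {ChefID, TableNo} is a candidate key.
No proper subset of any of these is a key, and no other minimal superkey exists.

{ChefID, Date}, {ChefID, SupplierID}, {ChefID, TableNo}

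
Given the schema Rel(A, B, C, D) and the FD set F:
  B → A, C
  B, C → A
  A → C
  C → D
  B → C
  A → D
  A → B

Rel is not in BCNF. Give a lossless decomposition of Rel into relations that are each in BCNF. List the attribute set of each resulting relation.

{A, B, C}; {C, D}

Candidate keys of the original relation: {A}, {B}.
{A, B, C, D}: {C} determines {C, D} here but is not a superkey — split on C → D, giving {C, D} and {A, B, C}.
{C, D} is in BCNF.
{A, B, C} is in BCNF.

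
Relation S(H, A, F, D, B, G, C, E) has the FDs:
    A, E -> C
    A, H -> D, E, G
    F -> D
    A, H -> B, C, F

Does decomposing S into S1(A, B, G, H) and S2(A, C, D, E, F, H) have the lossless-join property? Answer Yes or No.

S1 ∩ S2 = {A, H}; its closure under F is {A, B, C, D, E, F, G, H}.
This includes all of S1, so the common attributes are a superkey of S1 — the join is lossless.

Yes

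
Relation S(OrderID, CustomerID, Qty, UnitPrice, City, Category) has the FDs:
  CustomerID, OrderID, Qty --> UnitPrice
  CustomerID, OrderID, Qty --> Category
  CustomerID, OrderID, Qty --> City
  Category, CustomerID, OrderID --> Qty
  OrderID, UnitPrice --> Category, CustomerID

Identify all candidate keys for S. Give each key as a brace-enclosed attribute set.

{Category, CustomerID, OrderID}, {CustomerID, OrderID, Qty}, {OrderID, UnitPrice}

Attributes never on any right-hand side: {OrderID} — every candidate key must contain it.
{OrderID, UnitPrice} is a candidate key since {OrderID, UnitPrice}⁺ = {Category, City, CustomerID, OrderID, Qty, UnitPrice} covers every attribute.
{Category, CustomerID, OrderID} is a candidate key since {Category, CustomerID, OrderID}⁺ = {Category, City, CustomerID, OrderID, Qty, UnitPrice} covers every attribute.
{CustomerID, OrderID, Qty} is a candidate key since {CustomerID, OrderID, Qty}⁺ = {Category, City, CustomerID, OrderID, Qty, UnitPrice} covers every attribute.
No proper subset of any of these is a key, and no other minimal superkey exists.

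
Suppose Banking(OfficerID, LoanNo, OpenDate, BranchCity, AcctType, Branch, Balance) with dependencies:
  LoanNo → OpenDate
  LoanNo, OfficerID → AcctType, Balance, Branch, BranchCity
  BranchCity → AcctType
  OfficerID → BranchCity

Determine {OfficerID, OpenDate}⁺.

Start with {OfficerID, OpenDate}.
OfficerID → BranchCity applies; add {BranchCity} → now {BranchCity, OfficerID, OpenDate}.
BranchCity → AcctType applies; add {AcctType} → now {AcctType, BranchCity, OfficerID, OpenDate}.
No further FD applies.

{AcctType, BranchCity, OfficerID, OpenDate}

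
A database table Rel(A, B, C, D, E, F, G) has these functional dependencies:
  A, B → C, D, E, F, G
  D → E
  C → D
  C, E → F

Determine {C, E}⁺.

{C, D, E, F}

Start with {C, E}.
C → D applies; add {D} → now {C, D, E}.
C, E → F applies; add {F} → now {C, D, E, F}.
No further FD applies.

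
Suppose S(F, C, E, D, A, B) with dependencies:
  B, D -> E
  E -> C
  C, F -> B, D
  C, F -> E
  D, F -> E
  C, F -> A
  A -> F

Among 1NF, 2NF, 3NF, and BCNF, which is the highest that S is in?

Candidate keys: {A, C}, {A, D}, {A, E}, {C, F}, {D, F}, {E, F}. Prime attributes: {A, C, D, E, F}.
B, D -> E: {B, D}⁺ = {B, C, D, E}, which is not all of the attributes, so the left side is not a superkey — BCNF is violated.
Since {E} ⊆ prime attributes and every other non-superkey FD also has a prime right side, the schema is in 3NF.

3NF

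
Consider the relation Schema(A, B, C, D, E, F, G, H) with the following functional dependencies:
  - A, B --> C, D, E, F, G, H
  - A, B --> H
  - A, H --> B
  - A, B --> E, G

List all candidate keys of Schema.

No FD produces {A}, so it must be in every candidate key.
Closure of {A, B} is {A, B, C, D, E, F, G, H}, the whole schema; {A, B} is a candidate key.
Closure of {A, H} is {A, B, C, D, E, F, G, H}, the whole schema; {A, H} is a candidate key.
No proper subset of any of these is a key, and no other minimal superkey exists.

{A, B}, {A, H}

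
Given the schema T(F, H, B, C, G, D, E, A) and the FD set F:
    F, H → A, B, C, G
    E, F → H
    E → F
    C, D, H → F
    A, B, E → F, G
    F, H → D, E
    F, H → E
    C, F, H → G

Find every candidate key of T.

{E}⁺ = {A, B, C, D, E, F, G, H}, which is every attribute, so {E} is a candidate key.
{F, H}⁺ = {A, B, C, D, E, F, G, H}, which is every attribute, so {F, H} is a candidate key.
{C, D, H}⁺ = {A, B, C, D, E, F, G, H}, which is every attribute, so {C, D, H} is a candidate key.
Any other superkey properly contains one of these, so there are no further candidate keys.

{C, D, H}, {E}, {F, H}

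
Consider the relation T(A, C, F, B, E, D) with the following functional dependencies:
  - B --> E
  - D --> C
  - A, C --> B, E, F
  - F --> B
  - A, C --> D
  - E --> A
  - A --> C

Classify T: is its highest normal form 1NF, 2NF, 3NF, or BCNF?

Candidate keys: {A}, {B}, {E}, {F}. Prime attributes: {A, B, E, F}.
D --> C: {D}⁺ = {C, D}, which is not all of the attributes, so the left side is not a superkey — BCNF is violated.
D --> C has non-prime {C} on the right and a non-superkey on the left, so 3NF fails.
With only single-attribute keys there can be no partial dependency, so 2NF holds.

2NF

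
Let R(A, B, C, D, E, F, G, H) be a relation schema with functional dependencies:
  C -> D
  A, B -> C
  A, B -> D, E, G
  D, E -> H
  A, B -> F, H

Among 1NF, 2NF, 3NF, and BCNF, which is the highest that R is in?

2NF

Candidate key: {A, B}. Prime attributes: {A, B}.
C -> D: {C}⁺ = {C, D}, which is not all of the attributes, so the left side is not a superkey — BCNF is violated.
Because {D} is non-prime and the left side of C -> D is not a superkey, the relation is not in 3NF.
No non-prime attribute depends on a proper subset of any candidate key, so 2NF holds.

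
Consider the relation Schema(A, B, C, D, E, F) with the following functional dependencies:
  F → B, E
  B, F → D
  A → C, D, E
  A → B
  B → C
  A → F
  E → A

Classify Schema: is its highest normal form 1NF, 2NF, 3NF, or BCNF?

2NF

Candidate keys: {A}, {E}, {F}. Prime attributes: {A, E, F}.
B → C: {B}⁺ = {B, C}, which is not all of the attributes, so the left side is not a superkey — BCNF is violated.
B → C has non-prime {C} on the right and a non-superkey on the left, so 3NF fails.
Every candidate key is a single attribute, so no partial dependency is possible; 2NF holds.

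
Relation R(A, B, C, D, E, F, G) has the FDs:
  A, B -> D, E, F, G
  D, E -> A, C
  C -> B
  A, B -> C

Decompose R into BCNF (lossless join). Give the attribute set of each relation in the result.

Candidate keys of the original relation: {A, B}, {A, C}, {D, E}.
Within {A, B, C, D, E, F, G}: {C}⁺ ∩ {A, B, C, D, E, F, G} = {B, C}, not the whole set, so C -> B violates BCNF; decompose into {B, C} and {A, C, D, E, F, G}.
{B, C} is in BCNF.
{A, C, D, E, F, G} is in BCNF.

{A, C, D, E, F, G}; {B, C}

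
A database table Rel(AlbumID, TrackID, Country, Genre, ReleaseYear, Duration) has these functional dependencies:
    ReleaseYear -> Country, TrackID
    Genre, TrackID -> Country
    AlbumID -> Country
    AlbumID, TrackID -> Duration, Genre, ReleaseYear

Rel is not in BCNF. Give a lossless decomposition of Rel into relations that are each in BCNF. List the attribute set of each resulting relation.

Candidate keys of the original relation: {AlbumID, ReleaseYear}, {AlbumID, TrackID}.
Within {AlbumID, Country, Duration, Genre, ReleaseYear, TrackID}: {ReleaseYear}⁺ ∩ {AlbumID, Country, Duration, Genre, ReleaseYear, TrackID} = {Country, ReleaseYear, TrackID}, not the whole set, so ReleaseYear -> Country, TrackID violates BCNF; decompose into {Country, ReleaseYear, TrackID} and {AlbumID, Duration, Genre, ReleaseYear}.
{Country, ReleaseYear, TrackID} has no BCNF violation.
{AlbumID, Duration, Genre, ReleaseYear} has no BCNF violation.

{AlbumID, Duration, Genre, ReleaseYear}; {Country, ReleaseYear, TrackID}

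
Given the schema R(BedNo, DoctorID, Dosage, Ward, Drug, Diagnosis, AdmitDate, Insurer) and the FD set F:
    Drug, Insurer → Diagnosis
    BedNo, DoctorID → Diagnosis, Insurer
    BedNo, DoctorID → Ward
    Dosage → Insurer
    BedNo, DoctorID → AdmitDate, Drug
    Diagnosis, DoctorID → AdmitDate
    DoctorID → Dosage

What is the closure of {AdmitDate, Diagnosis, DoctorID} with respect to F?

Start with {AdmitDate, Diagnosis, DoctorID}.
DoctorID → Dosage applies; add {Dosage} → now {AdmitDate, Diagnosis, DoctorID, Dosage}.
Dosage → Insurer applies; add {Insurer} → now {AdmitDate, Diagnosis, DoctorID, Dosage, Insurer}.
No further FD applies.

{AdmitDate, Diagnosis, DoctorID, Dosage, Insurer}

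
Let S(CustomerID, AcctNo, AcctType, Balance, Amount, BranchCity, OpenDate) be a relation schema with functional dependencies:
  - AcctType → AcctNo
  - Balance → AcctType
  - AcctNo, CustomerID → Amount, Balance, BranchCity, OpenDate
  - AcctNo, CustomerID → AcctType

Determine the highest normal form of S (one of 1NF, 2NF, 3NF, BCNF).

Candidate keys: {AcctNo, CustomerID}, {AcctType, CustomerID}, {Balance, CustomerID}. Prime attributes: {AcctNo, AcctType, Balance, CustomerID}.
For AcctType → AcctNo we have {AcctType}⁺ = {AcctNo, AcctType}; {AcctType} is not a superkey, so BCNF fails.
Since {AcctNo} ⊆ prime attributes and every other non-superkey FD also has a prime right side, the schema is in 3NF.

3NF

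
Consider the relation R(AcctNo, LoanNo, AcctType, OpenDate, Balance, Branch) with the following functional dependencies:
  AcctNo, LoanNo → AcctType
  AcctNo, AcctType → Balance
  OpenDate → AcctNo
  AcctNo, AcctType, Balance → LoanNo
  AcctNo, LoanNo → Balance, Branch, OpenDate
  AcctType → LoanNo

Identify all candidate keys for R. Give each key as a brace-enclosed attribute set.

{AcctNo, AcctType}, {AcctNo, LoanNo}, {AcctType, OpenDate}, {LoanNo, OpenDate}

{AcctNo, AcctType}⁺ = {AcctNo, AcctType, Balance, Branch, LoanNo, OpenDate} — all of the relation — so {AcctNo, AcctType} is a candidate key.
{AcctNo, LoanNo}⁺ = {AcctNo, AcctType, Balance, Branch, LoanNo, OpenDate} — all of the relation — so {AcctNo, LoanNo} is a candidate key.
{AcctType, OpenDate}⁺ = {AcctNo, AcctType, Balance, Branch, LoanNo, OpenDate} — all of the relation — so {AcctType, OpenDate} is a candidate key.
{LoanNo, OpenDate}⁺ = {AcctNo, AcctType, Balance, Branch, LoanNo, OpenDate} — all of the relation — so {LoanNo, OpenDate} is a candidate key.
No proper subset of any of these is a key, and no other minimal superkey exists.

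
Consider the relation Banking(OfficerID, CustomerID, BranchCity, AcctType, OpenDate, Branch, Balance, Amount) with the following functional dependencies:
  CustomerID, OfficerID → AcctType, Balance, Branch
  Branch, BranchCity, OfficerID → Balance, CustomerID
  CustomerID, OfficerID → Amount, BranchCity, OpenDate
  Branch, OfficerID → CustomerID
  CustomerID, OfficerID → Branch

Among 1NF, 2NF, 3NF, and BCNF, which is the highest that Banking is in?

Candidate keys: {Branch, OfficerID}, {CustomerID, OfficerID}. Prime attributes: {Branch, CustomerID, OfficerID}.
The left-hand side of every FD is a superkey, so BCNF is satisfied.

BCNF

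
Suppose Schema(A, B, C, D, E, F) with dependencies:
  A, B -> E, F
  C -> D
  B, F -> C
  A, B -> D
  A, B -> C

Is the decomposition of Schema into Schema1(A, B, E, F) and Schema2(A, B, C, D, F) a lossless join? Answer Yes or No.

Schema1 ∩ Schema2 = {A, B, F}; its closure under F is {A, B, C, D, E, F}.
This includes all of Schema1, so the common attributes are a superkey of Schema1 — the join is lossless.

Yes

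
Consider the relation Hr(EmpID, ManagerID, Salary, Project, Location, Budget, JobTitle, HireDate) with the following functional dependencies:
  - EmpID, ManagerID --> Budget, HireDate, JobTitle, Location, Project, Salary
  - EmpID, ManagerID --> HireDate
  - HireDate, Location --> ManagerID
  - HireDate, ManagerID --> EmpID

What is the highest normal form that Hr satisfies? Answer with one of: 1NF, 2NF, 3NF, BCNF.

Candidate keys: {EmpID, ManagerID}, {HireDate, Location}, {HireDate, ManagerID}. Prime attributes: {EmpID, HireDate, Location, ManagerID}.
Every FD has a superkey on the left, so the relation is in BCNF.

BCNF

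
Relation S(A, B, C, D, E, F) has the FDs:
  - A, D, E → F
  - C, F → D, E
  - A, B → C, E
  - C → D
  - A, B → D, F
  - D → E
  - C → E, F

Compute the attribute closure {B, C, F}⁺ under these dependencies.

{B, C, D, E, F}

Start with {B, C, F}.
C, F → D, E applies; add {D, E} → now {B, C, D, E, F}.
No further FD applies.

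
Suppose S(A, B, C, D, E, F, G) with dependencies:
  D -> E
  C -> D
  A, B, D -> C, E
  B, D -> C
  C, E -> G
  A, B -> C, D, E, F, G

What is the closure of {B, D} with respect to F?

{B, C, D, E, G}

Start with {B, D}.
D -> E applies; add {E} → now {B, D, E}.
B, D -> C applies; add {C} → now {B, C, D, E}.
C, E -> G applies; add {G} → now {B, C, D, E, G}.
No further FD applies.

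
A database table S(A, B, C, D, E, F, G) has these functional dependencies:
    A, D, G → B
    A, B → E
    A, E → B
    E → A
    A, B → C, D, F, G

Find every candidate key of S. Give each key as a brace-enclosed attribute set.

{A, B}, {A, D, G}, {E}

{E} is a candidate key since {E}⁺ = {A, B, C, D, E, F, G} covers every attribute.
{A, B} is a candidate key since {A, B}⁺ = {A, B, C, D, E, F, G} covers every attribute.
{A, D, G} is a candidate key since {A, D, G}⁺ = {A, B, C, D, E, F, G} covers every attribute.
These are minimal and exhaustive — every other superkey contains one of them.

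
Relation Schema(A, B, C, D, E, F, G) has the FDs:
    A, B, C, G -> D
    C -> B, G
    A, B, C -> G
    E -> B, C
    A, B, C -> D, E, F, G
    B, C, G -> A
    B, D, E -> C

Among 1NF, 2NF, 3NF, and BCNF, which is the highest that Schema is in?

Candidate keys: {C}, {E}. Prime attributes: {C, E}.
Every FD has a superkey on the left, so the relation is in BCNF.

BCNF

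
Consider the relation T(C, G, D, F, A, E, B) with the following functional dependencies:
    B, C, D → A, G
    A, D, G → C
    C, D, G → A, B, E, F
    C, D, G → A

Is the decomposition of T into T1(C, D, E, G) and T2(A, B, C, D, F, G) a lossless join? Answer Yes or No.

Yes

The shared attributes are {C, D, G} and {C, D, G}⁺ = {A, B, C, D, E, F, G}.
Since T1 ⊆ {A, B, C, D, E, F, G}, the intersection is a superkey of T1; the decomposition is lossless.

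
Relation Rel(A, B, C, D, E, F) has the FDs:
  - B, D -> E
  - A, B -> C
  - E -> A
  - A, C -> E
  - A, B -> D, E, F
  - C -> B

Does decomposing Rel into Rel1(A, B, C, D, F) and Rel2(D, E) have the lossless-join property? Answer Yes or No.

No

Common attributes: {D}; their closure is {D}.
Neither Rel1 nor Rel2 is contained in that closure, so the decomposition is lossy.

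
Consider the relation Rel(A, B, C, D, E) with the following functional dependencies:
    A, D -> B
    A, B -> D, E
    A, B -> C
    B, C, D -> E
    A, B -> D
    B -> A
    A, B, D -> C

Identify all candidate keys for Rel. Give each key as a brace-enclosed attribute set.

{A, D}, {B}

{B}⁺ = {A, B, C, D, E}, which is every attribute, so {B} is a candidate key.
{A, D}⁺ = {A, B, C, D, E}, which is every attribute, so {A, D} is a candidate key.
Any other superkey properly contains one of these, so there are no further candidate keys.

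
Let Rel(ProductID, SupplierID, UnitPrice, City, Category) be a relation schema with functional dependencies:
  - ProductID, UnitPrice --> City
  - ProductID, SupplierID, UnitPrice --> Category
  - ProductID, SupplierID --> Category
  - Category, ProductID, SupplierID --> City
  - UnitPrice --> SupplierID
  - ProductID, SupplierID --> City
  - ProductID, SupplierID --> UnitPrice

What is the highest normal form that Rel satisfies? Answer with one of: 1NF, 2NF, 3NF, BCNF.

Candidate keys: {ProductID, SupplierID}, {ProductID, UnitPrice}. Prime attributes: {ProductID, SupplierID, UnitPrice}.
UnitPrice --> SupplierID: {UnitPrice}⁺ = {SupplierID, UnitPrice}, which is not all of the attributes, so the left side is not a superkey — BCNF is violated.
Since {SupplierID} ⊆ prime attributes and every other non-superkey FD also has a prime right side, the schema is in 3NF.

3NF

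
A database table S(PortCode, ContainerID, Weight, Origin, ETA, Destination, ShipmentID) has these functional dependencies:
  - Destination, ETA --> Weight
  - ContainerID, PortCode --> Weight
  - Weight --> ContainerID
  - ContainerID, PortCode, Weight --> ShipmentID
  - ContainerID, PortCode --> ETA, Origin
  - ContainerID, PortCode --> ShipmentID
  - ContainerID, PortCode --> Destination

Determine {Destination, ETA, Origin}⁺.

Start with {Destination, ETA, Origin}.
Destination, ETA --> Weight applies; add {Weight} → now {Destination, ETA, Origin, Weight}.
Weight --> ContainerID applies; add {ContainerID} → now {ContainerID, Destination, ETA, Origin, Weight}.
No further FD applies.

{ContainerID, Destination, ETA, Origin, Weight}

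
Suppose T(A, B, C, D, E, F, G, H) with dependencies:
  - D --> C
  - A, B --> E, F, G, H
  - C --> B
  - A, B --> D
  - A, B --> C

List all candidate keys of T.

No FD produces {A}, so it must be in every candidate key.
{A, B}⁺ = {A, B, C, D, E, F, G, H} — all of the relation — so {A, B} is a candidate key.
{A, C}⁺ = {A, B, C, D, E, F, G, H} — all of the relation — so {A, C} is a candidate key.
{A, D}⁺ = {A, B, C, D, E, F, G, H} — all of the relation — so {A, D} is a candidate key.
No proper subset of any of these is a key, and no other minimal superkey exists.

{A, B}, {A, C}, {A, D}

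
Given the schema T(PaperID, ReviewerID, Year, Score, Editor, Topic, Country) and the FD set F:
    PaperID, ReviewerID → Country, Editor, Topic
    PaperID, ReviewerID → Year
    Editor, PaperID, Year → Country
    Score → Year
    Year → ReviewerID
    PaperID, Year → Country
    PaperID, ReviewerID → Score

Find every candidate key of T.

{PaperID, ReviewerID}, {PaperID, Score}, {PaperID, Year}

No FD produces {PaperID}, so it must be in every candidate key.
{PaperID, ReviewerID}⁺ = {Country, Editor, PaperID, ReviewerID, Score, Topic, Year}, which is every attribute, so {PaperID, ReviewerID} is a candidate key.
{PaperID, Score}⁺ = {Country, Editor, PaperID, ReviewerID, Score, Topic, Year}, which is every attribute, so {PaperID, Score} is a candidate key.
{PaperID, Year}⁺ = {Country, Editor, PaperID, ReviewerID, Score, Topic, Year}, which is every attribute, so {PaperID, Year} is a candidate key.
These are minimal and exhaustive — every other superkey contains one of them.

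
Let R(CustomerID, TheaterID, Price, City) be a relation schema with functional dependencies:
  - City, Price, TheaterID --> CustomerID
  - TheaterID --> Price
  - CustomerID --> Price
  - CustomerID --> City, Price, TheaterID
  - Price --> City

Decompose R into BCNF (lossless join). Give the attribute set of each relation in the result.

Candidate keys of the original relation: {CustomerID}, {TheaterID}.
In {City, CustomerID, Price, TheaterID}, {Price} is not a superkey ({Price}⁺ restricted to this set is {City, Price}), so split on Price --> City into {City, Price} and {CustomerID, Price, TheaterID}.
{City, Price}: every determinant is a superkey — BCNF.
{CustomerID, Price, TheaterID}: every determinant is a superkey — BCNF.

{City, Price}; {CustomerID, Price, TheaterID}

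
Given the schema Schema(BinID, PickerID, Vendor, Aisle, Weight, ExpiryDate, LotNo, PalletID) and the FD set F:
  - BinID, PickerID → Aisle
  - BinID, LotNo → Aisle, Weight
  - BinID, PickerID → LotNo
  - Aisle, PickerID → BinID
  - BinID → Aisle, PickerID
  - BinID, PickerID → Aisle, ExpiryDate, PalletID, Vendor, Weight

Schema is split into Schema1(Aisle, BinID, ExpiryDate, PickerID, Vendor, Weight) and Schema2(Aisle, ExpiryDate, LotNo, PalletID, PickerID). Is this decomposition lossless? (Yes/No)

Yes

Common attributes: {Aisle, ExpiryDate, PickerID}; their closure is {Aisle, BinID, ExpiryDate, LotNo, PalletID, PickerID, Vendor, Weight}.
Schema1 is contained in that closure, so Schema1 ∩ Schema2 → Schema1 holds and the join is lossless.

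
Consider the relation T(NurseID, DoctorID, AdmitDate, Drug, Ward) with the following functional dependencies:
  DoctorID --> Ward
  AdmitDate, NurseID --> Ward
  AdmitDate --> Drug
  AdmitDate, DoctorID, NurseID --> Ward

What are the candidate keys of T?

Attributes never on any right-hand side: {AdmitDate, DoctorID, NurseID} — every candidate key must contain all of them.
Closure of {AdmitDate, DoctorID, NurseID} is {AdmitDate, DoctorID, Drug, NurseID, Ward}, the whole schema; {AdmitDate, DoctorID, NurseID} is a candidate key.
Every other attribute set either contains this one or has a smaller closure.

{AdmitDate, DoctorID, NurseID}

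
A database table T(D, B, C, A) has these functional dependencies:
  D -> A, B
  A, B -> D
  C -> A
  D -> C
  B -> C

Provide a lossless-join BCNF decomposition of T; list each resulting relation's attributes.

{A, C}; {B, C, D}

Candidate keys of the original relation: {B}, {D}.
In {A, B, C, D}, {C} is not a superkey ({C}⁺ restricted to this set is {A, C}), so split on C -> A into {A, C} and {B, C, D}.
{A, C}: every determinant is a superkey — BCNF.
{B, C, D}: every determinant is a superkey — BCNF.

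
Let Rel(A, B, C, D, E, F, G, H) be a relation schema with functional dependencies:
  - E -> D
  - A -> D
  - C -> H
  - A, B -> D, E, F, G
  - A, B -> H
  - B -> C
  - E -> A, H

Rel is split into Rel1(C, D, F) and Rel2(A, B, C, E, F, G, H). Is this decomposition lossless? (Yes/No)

Common attributes: {C, F}; their closure is {C, F, H}.
The closure covers neither Rel1 nor Rel2 entirely; the join is not lossless.

No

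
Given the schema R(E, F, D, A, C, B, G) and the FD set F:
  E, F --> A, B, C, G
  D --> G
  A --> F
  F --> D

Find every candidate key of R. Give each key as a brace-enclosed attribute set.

Attributes never on any right-hand side: {E} — every candidate key must contain it.
Closure of {A, E} is {A, B, C, D, E, F, G}, the whole schema; {A, E} is a candidate key.
Closure of {E, F} is {A, B, C, D, E, F, G}, the whole schema; {E, F} is a candidate key.
These are minimal and exhaustive — every other superkey contains one of them.

{A, E}, {E, F}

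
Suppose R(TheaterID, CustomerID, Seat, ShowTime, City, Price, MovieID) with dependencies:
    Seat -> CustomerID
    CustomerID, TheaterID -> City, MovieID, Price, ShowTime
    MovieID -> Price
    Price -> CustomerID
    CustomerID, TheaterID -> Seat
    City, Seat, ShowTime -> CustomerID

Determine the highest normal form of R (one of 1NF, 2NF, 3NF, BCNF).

3NF

Candidate keys: {CustomerID, TheaterID}, {MovieID, TheaterID}, {Price, TheaterID}, {Seat, TheaterID}. Prime attributes: {CustomerID, MovieID, Price, Seat, TheaterID}.
For Seat -> CustomerID we have {Seat}⁺ = {CustomerID, Seat}; {Seat} is not a superkey, so BCNF fails.
Since {CustomerID} ⊆ prime attributes and every other non-superkey FD also has a prime right side, the schema is in 3NF.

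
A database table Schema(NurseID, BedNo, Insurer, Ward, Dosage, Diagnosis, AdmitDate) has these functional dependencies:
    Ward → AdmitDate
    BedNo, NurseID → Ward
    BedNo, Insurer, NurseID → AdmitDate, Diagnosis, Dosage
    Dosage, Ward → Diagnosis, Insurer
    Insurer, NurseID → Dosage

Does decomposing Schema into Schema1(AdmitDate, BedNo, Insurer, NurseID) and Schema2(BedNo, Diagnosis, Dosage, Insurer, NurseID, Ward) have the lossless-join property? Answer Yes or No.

Schema1 ∩ Schema2 = {BedNo, Insurer, NurseID}; its closure under F is {AdmitDate, BedNo, Diagnosis, Dosage, Insurer, NurseID, Ward}.
This includes all of Schema1, so the common attributes are a superkey of Schema1 — the join is lossless.

Yes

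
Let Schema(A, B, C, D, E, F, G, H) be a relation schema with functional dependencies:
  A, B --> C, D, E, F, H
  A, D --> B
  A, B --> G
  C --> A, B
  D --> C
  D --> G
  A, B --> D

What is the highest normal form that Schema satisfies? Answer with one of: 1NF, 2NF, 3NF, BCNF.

BCNF

Candidate keys: {A, B}, {C}, {D}. Prime attributes: {A, B, C, D}.
Every FD has a superkey on the left, so the relation is in BCNF.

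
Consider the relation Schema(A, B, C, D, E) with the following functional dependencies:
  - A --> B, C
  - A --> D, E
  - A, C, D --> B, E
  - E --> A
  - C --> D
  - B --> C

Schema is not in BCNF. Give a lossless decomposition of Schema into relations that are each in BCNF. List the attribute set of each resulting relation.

Candidate keys of the original relation: {A}, {E}.
In {A, B, C, D, E}, {C} is not a superkey ({C}⁺ restricted to this set is {C, D}), so split on C --> D into {C, D} and {A, B, C, E}.
{C, D}: every determinant is a superkey — BCNF.
In {A, B, C, E}, {B} is not a superkey ({B}⁺ restricted to this set is {B, C}), so split on B --> C into {B, C} and {A, B, E}.
{B, C}: every determinant is a superkey — BCNF.
{A, B, E}: every determinant is a superkey — BCNF.

{A, B, E}; {B, C}; {C, D}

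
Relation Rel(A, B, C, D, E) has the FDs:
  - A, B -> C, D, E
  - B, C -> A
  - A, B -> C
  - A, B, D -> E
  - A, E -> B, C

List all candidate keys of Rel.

{A, B}, {A, E}, {B, C}

{A, B}⁺ = {A, B, C, D, E} — all of the relation — so {A, B} is a candidate key.
{A, E}⁺ = {A, B, C, D, E} — all of the relation — so {A, E} is a candidate key.
{B, C}⁺ = {A, B, C, D, E} — all of the relation — so {B, C} is a candidate key.
No proper subset of any of these is a key, and no other minimal superkey exists.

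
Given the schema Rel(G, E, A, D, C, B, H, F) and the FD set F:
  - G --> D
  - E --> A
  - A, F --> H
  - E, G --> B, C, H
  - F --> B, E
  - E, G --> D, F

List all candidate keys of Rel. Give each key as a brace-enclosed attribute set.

{G} never appears on the right of any FD, so every key must include it.
{E, G} is a candidate key since {E, G}⁺ = {A, B, C, D, E, F, G, H} covers every attribute.
{F, G} is a candidate key since {F, G}⁺ = {A, B, C, D, E, F, G, H} covers every attribute.
No proper subset of any of these is a key, and no other minimal superkey exists.

{E, G}, {F, G}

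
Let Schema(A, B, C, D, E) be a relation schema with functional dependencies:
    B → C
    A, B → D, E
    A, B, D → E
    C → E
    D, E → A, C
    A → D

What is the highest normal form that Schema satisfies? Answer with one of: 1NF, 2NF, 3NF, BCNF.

Candidate keys: {A, B}, {B, D}. Prime attributes: {A, B, D}.
For B → C we have {B}⁺ = {B, C, E}; {B} is not a superkey, so BCNF fails.
Because {C} is non-prime and the left side of B → C is not a superkey, the relation is not in 3NF.
{B} is a proper subset of the key {A, B}, and {B}⁺ contains the non-prime attributes {C, E} — a partial dependency, so 2NF is violated.

1NF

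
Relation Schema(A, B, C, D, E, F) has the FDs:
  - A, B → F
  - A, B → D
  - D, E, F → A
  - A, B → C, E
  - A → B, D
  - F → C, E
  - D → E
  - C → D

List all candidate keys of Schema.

Closure of {A} is {A, B, C, D, E, F}, the whole schema; {A} is a candidate key.
Closure of {F} is {A, B, C, D, E, F}, the whole schema; {F} is a candidate key.
Any other superkey properly contains one of these, so there are no further candidate keys.

{A}, {F}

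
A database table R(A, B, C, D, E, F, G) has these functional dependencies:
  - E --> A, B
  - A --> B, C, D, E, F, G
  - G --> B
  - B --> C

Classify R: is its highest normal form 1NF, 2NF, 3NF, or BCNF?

2NF

Candidate keys: {A}, {E}. Prime attributes: {A, E}.
For G --> B we have {G}⁺ = {B, C, G}; {G} is not a superkey, so BCNF fails.
Because {B} is non-prime and the left side of G --> B is not a superkey, the relation is not in 3NF.
Every candidate key is a single attribute, so no partial dependency is possible; 2NF holds.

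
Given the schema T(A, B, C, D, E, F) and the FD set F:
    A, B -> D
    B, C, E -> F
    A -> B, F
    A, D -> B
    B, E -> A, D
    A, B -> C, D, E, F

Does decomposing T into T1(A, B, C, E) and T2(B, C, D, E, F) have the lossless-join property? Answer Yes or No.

T1 ∩ T2 = {B, C, E}; its closure under F is {A, B, C, D, E, F}.
T1 is contained in that closure, so T1 ∩ T2 -> T1 holds and the join is lossless.

Yes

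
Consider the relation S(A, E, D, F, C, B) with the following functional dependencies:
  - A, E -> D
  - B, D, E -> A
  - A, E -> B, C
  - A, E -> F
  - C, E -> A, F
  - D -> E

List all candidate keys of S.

{A, D} is a candidate key since {A, D}⁺ = {A, B, C, D, E, F} covers every attribute.
{A, E} is a candidate key since {A, E}⁺ = {A, B, C, D, E, F} covers every attribute.
{B, D} is a candidate key since {B, D}⁺ = {A, B, C, D, E, F} covers every attribute.
{C, D} is a candidate key since {C, D}⁺ = {A, B, C, D, E, F} covers every attribute.
{C, E} is a candidate key since {C, E}⁺ = {A, B, C, D, E, F} covers every attribute.
Any other superkey properly contains one of these, so there are no further candidate keys.

{A, D}, {A, E}, {B, D}, {C, D}, {C, E}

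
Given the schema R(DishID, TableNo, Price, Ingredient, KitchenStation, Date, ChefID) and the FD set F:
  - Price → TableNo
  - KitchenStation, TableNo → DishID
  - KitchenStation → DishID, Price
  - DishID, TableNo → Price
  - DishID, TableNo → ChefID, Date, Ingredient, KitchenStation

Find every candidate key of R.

{DishID, Price}, {DishID, TableNo}, {KitchenStation}

{KitchenStation}⁺ = {ChefID, Date, DishID, Ingredient, KitchenStation, Price, TableNo}, which is every attribute, so {KitchenStation} is a candidate key.
{DishID, Price}⁺ = {ChefID, Date, DishID, Ingredient, KitchenStation, Price, TableNo}, which is every attribute, so {DishID, Price} is a candidate key.
{DishID, TableNo}⁺ = {ChefID, Date, DishID, Ingredient, KitchenStation, Price, TableNo}, which is every attribute, so {DishID, TableNo} is a candidate key.
No proper subset of any of these is a key, and no other minimal superkey exists.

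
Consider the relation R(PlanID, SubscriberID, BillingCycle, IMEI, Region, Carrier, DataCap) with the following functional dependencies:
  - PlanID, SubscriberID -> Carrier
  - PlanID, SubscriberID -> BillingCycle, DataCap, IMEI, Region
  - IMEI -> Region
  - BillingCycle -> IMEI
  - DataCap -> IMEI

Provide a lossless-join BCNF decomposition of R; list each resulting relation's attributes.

Candidate key of the original relation: {PlanID, SubscriberID}.
{BillingCycle, Carrier, DataCap, IMEI, PlanID, Region, SubscriberID}: {IMEI} determines {IMEI, Region} here but is not a superkey — split on IMEI -> Region, giving {IMEI, Region} and {BillingCycle, Carrier, DataCap, IMEI, PlanID, SubscriberID}.
{IMEI, Region}: every determinant is a superkey — BCNF.
{BillingCycle, Carrier, DataCap, IMEI, PlanID, SubscriberID}: {BillingCycle} determines {BillingCycle, IMEI} here but is not a superkey — split on BillingCycle -> IMEI, giving {BillingCycle, IMEI} and {BillingCycle, Carrier, DataCap, PlanID, SubscriberID}.
{BillingCycle, IMEI}: every determinant is a superkey — BCNF.
{BillingCycle, Carrier, DataCap, PlanID, SubscriberID}: every determinant is a superkey — BCNF.

{BillingCycle, Carrier, DataCap, PlanID, SubscriberID}; {BillingCycle, IMEI}; {IMEI, Region}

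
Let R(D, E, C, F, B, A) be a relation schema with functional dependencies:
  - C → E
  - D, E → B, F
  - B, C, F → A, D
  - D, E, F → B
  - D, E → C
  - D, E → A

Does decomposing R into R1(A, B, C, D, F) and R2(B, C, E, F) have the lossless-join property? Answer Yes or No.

Common attributes: {B, C, F}; their closure is {A, B, C, D, E, F}.
Since R1 ⊆ {A, B, C, D, E, F}, the intersection is a superkey of R1; the decomposition is lossless.

Yes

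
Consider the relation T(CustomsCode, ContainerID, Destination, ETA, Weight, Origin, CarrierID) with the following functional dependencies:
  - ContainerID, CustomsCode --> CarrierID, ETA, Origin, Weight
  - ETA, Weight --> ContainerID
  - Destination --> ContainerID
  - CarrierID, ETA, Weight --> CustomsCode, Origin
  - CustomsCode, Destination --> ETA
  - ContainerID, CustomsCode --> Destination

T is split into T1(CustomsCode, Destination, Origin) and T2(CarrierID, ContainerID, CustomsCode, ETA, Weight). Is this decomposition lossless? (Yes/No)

No

The shared attributes are {CustomsCode} and {CustomsCode}⁺ = {CustomsCode}.
T1 ⊄ {CustomsCode} and T2 ⊄ {CustomsCode}, so the split is lossy.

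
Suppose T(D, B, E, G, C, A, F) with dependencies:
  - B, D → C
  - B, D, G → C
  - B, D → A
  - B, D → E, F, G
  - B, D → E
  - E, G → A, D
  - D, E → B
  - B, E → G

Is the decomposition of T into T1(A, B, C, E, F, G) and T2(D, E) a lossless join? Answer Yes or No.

No

T1 ∩ T2 = {E}; its closure under F is {E}.
T1 ⊄ {E} and T2 ⊄ {E}, so the split is lossy.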